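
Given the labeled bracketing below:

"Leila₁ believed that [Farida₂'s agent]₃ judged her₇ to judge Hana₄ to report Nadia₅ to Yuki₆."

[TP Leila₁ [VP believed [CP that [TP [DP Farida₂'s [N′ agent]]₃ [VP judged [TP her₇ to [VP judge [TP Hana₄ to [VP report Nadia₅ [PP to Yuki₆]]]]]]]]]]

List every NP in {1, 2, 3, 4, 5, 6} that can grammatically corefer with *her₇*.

{1, 2}

*her* is a pronoun, so Principle B applies: it must be free in its binding domain.
Binding domain of *her₇*: the embedded TP, whose subject is [Farida₂'s agent]₃.
*Leila₁* c-commands the pronoun but from outside its binding domain, and is not c-commanded by it → coindexation permitted.
*Farida₂* and the pronoun do not c-command one another → neither Principle B nor Principle C is at stake; coindexation permitted.
*[Farida₂'s agent]₃* c-commands the pronoun within its binding domain → coindexation would violate Principle B.
*Hana₄*: the pronoun c-commands this R-expression → coindexation would violate Principle C on *Hana₄*.
*Nadia₅*: the pronoun c-commands this R-expression → coindexation would violate Principle C on *Nadia₅*.
*Yuki₆*: the pronoun c-commands this R-expression → coindexation would violate Principle C on *Yuki₆*.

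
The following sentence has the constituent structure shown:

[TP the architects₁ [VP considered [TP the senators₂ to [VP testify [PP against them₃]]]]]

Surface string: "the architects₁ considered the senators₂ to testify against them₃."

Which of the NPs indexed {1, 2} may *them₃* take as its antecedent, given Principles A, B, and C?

{1}

*them* is a pronoun, so Principle B applies: it must be free in its binding domain.
Binding domain of *them₃*: the embedded TP, whose subject is the senators₂.
*the architects₁* c-commands the pronoun but from outside its binding domain, and is not c-commanded by it → coindexation permitted.
*the senators₂* c-commands the pronoun within its binding domain → coindexation would violate Principle B.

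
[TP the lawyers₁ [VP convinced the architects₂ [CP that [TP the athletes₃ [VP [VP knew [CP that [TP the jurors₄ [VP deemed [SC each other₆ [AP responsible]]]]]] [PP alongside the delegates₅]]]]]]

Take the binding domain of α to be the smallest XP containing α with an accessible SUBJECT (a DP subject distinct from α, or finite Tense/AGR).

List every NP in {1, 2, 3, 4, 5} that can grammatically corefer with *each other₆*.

{4}

*each other* is an anaphor, so Principle A applies: it must be bound in its binding domain.
Binding domain of *each other₆*: the embedded TP, whose subject is the jurors₄.
*the lawyers₁* c-commands the anaphor but is outside its binding domain → cannot satisfy Principle A.
*the architects₂* c-commands the anaphor but is outside its binding domain → cannot satisfy Principle A.
*the athletes₃* c-commands the anaphor but is outside its binding domain → cannot satisfy Principle A.
*the jurors₄* c-commands the anaphor within its binding domain → licit binder.
*the delegates₅* does not c-command the anaphor → cannot bind it.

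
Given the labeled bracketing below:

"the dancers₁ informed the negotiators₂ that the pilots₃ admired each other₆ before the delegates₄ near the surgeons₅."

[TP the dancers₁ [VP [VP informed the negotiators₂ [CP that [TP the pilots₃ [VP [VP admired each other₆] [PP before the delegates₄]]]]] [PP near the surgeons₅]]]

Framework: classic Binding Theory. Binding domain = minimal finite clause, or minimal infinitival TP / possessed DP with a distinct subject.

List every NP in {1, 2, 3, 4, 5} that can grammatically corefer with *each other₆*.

{3}

*each other* is an anaphor, so Principle A applies: it must be bound in its binding domain.
Binding domain of *each other₆*: the embedded TP, whose subject is the pilots₃.
*the dancers₁* c-commands the anaphor but is outside its binding domain → cannot satisfy Principle A.
*the negotiators₂* c-commands the anaphor but is outside its binding domain → cannot satisfy Principle A.
*the pilots₃* c-commands the anaphor within its binding domain → licit binder.
*the delegates₄* does not c-command the anaphor → cannot bind it.
*the surgeons₅* does not c-command the anaphor → cannot bind it.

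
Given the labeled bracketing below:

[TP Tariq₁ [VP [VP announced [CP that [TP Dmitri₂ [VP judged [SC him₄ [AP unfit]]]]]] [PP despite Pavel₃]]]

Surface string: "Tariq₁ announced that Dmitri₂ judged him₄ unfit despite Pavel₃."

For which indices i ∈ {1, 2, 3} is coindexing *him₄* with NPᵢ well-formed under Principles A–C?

{1, 3}

*him* is a pronoun, so Principle B applies: it must be free in its binding domain.
Binding domain of *him₄*: the embedded TP, whose subject is Dmitri₂.
*Tariq₁* c-commands the pronoun but from outside its binding domain, and is not c-commanded by it → coindexation permitted.
*Dmitri₂* c-commands the pronoun within its binding domain → coindexation would violate Principle B.
*Pavel₃* and the pronoun do not c-command one another → neither Principle B nor Principle C is at stake; coindexation permitted.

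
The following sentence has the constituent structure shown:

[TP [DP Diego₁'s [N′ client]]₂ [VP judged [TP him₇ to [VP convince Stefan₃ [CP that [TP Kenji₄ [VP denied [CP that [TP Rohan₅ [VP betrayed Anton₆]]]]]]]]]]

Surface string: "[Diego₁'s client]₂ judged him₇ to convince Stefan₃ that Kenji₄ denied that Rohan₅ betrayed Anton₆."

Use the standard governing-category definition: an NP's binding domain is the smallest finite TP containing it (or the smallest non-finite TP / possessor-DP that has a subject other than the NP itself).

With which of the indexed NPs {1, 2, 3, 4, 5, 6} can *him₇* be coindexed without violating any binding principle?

*him* is a pronoun, so Principle B applies: it must be free in its binding domain.
Binding domain of *him₇*: the matrix TP, whose subject is [Diego₁'s client]₂.
*Diego₁* and the pronoun do not c-command one another → neither Principle B nor Principle C is at stake; coindexation permitted.
*[Diego₁'s client]₂* c-commands the pronoun within its binding domain → coindexation would violate Principle B.
*Stefan₃*: the pronoun c-commands this R-expression → coindexation would violate Principle C on *Stefan₃*.
*Kenji₄*: the pronoun c-commands this R-expression → coindexation would violate Principle C on *Kenji₄*.
*Rohan₅*: the pronoun c-commands this R-expression → coindexation would violate Principle C on *Rohan₅*.
*Anton₆*: the pronoun c-commands this R-expression → coindexation would violate Principle C on *Anton₆*.

{1}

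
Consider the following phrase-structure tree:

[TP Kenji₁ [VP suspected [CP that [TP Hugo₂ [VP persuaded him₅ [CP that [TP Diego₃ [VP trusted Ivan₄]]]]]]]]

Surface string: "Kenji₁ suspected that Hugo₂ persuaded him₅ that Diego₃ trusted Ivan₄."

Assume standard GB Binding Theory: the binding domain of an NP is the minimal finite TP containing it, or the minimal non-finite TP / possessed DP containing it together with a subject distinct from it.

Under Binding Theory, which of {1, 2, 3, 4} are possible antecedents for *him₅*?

{1}

*him* is a pronoun, so Principle B applies: it must be free in its binding domain.
Binding domain of *him₅*: the embedded TP, whose subject is Hugo₂.
*Kenji₁* c-commands the pronoun but from outside its binding domain, and is not c-commanded by it → coindexation permitted.
*Hugo₂* c-commands the pronoun within its binding domain → coindexation would violate Principle B.
*Diego₃*: the pronoun c-commands this R-expression → coindexation would violate Principle C on *Diego₃*.
*Ivan₄*: the pronoun c-commands this R-expression → coindexation would violate Principle C on *Ivan₄*.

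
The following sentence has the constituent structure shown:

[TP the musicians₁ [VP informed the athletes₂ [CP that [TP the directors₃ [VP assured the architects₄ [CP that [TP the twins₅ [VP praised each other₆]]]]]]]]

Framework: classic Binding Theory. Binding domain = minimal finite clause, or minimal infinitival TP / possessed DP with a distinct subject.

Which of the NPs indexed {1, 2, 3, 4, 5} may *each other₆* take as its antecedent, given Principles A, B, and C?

*each other* is an anaphor, so Principle A applies: it must be bound in its binding domain.
Binding domain of *each other₆*: the embedded TP, whose subject is the twins₅.
*the musicians₁* c-commands the anaphor but is outside its binding domain → cannot satisfy Principle A.
*the athletes₂* c-commands the anaphor but is outside its binding domain → cannot satisfy Principle A.
*the directors₃* c-commands the anaphor but is outside its binding domain → cannot satisfy Principle A.
*the architects₄* c-commands the anaphor but is outside its binding domain → cannot satisfy Principle A.
*the twins₅* c-commands the anaphor within its binding domain → licit binder.

{5}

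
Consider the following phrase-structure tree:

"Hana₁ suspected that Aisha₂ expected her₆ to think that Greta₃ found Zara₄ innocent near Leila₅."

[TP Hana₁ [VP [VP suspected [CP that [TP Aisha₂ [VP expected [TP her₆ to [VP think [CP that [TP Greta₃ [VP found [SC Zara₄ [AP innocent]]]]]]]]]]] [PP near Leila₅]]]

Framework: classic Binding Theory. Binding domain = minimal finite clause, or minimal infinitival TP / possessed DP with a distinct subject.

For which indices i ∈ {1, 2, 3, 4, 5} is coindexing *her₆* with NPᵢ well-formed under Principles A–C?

*her* is a pronoun, so Principle B applies: it must be free in its binding domain.
Binding domain of *her₆*: the embedded TP, whose subject is Aisha₂.
*Hana₁* c-commands the pronoun but from outside its binding domain, and is not c-commanded by it → coindexation permitted.
*Aisha₂* c-commands the pronoun within its binding domain → coindexation would violate Principle B.
*Greta₃*: the pronoun c-commands this R-expression → coindexation would violate Principle C on *Greta₃*.
*Zara₄*: the pronoun c-commands this R-expression → coindexation would violate Principle C on *Zara₄*.
*Leila₅* and the pronoun do not c-command one another → neither Principle B nor Principle C is at stake; coindexation permitted.

{1, 5}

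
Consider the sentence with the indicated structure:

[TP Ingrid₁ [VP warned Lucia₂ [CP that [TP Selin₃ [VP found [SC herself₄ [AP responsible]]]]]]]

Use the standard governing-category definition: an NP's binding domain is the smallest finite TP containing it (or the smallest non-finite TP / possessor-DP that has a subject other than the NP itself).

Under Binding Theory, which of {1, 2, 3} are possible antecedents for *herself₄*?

{3}

*herself* is an anaphor, so Principle A applies: it must be bound in its binding domain.
Binding domain of *herself₄*: the embedded TP, whose subject is Selin₃.
*Ingrid₁* c-commands the anaphor but is outside its binding domain → cannot satisfy Principle A.
*Lucia₂* c-commands the anaphor but is outside its binding domain → cannot satisfy Principle A.
*Selin₃* c-commands the anaphor within its binding domain → licit binder.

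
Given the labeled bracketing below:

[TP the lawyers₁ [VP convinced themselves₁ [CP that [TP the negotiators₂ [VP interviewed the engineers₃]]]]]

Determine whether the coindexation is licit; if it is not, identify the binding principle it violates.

The two coindexed NPs are *the lawyers₁* and *themselves₁*.
*themselves₁* is an anaphor; its binding domain is the matrix TP, whose subject is the lawyers₁. *the lawyers₁* c-commands it within that domain and shares its index, so Principle A is satisfied.
*the lawyers₁* is an R-expression; *themselves₁* does not c-command it, and no other NP shares its index, so Principle C is satisfied.
All principles are respected.

grammatical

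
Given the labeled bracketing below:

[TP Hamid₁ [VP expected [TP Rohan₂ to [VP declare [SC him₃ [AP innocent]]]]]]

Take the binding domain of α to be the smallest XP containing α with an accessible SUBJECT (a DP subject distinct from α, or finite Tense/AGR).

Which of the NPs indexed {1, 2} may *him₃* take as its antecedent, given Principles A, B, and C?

*him* is a pronoun, so Principle B applies: it must be free in its binding domain.
Binding domain of *him₃*: the embedded TP, whose subject is Rohan₂.
*Hamid₁* c-commands the pronoun but from outside its binding domain, and is not c-commanded by it → coindexation permitted.
*Rohan₂* c-commands the pronoun within its binding domain → coindexation would violate Principle B.

{1}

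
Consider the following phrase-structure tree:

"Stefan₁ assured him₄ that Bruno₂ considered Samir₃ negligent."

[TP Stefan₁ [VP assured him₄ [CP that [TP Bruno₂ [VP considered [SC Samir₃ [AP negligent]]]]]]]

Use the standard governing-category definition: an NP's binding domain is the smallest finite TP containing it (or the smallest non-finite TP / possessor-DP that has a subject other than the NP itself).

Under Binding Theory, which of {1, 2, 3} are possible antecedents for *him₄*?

*him* is a pronoun, so Principle B applies: it must be free in its binding domain.
Binding domain of *him₄*: the matrix TP, whose subject is Stefan₁.
*Stefan₁* c-commands the pronoun within its binding domain → coindexation would violate Principle B.
*Bruno₂*: the pronoun c-commands this R-expression → coindexation would violate Principle C on *Bruno₂*.
*Samir₃*: the pronoun c-commands this R-expression → coindexation would violate Principle C on *Samir₃*.

none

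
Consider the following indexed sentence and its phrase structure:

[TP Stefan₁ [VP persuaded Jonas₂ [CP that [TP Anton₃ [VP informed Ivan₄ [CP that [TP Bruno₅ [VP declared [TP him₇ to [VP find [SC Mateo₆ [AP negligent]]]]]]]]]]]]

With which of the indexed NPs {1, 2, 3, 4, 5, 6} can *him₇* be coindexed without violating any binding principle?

*him* is a pronoun, so Principle B applies: it must be free in its binding domain.
Binding domain of *him₇*: the embedded TP, whose subject is Bruno₅.
*Stefan₁* c-commands the pronoun but from outside its binding domain, and is not c-commanded by it → coindexation permitted.
*Jonas₂* c-commands the pronoun but from outside its binding domain, and is not c-commanded by it → coindexation permitted.
*Anton₃* c-commands the pronoun but from outside its binding domain, and is not c-commanded by it → coindexation permitted.
*Ivan₄* c-commands the pronoun but from outside its binding domain, and is not c-commanded by it → coindexation permitted.
*Bruno₅* c-commands the pronoun within its binding domain → coindexation would violate Principle B.
*Mateo₆*: the pronoun c-commands this R-expression → coindexation would violate Principle C on *Mateo₆*.

{1, 2, 3, 4}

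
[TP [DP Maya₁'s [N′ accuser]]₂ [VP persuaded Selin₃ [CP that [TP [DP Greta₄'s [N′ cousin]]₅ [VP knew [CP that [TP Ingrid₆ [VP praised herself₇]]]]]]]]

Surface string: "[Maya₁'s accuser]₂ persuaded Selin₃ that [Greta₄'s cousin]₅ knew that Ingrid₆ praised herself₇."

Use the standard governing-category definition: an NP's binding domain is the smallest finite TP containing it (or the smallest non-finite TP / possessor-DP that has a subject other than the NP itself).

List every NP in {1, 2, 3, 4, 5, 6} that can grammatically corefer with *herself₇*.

{6}

*herself* is an anaphor, so Principle A applies: it must be bound in its binding domain.
Binding domain of *herself₇*: the embedded TP, whose subject is Ingrid₆.
*Maya₁* does not c-command the anaphor → cannot bind it.
*[Maya₁'s accuser]₂* c-commands the anaphor but is outside its binding domain → cannot satisfy Principle A.
*Selin₃* c-commands the anaphor but is outside its binding domain → cannot satisfy Principle A.
*Greta₄* does not c-command the anaphor → cannot bind it.
*[Greta₄'s cousin]₅* c-commands the anaphor but is outside its binding domain → cannot satisfy Principle A.
*Ingrid₆* c-commands the anaphor within its binding domain → licit binder.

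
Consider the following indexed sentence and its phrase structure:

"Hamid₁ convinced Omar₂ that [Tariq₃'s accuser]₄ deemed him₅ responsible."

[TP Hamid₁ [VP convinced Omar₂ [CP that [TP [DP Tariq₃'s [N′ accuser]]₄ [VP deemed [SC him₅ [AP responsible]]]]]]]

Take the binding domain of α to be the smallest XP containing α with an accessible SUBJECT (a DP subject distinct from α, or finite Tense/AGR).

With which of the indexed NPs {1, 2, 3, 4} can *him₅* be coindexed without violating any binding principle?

{1, 2, 3}

*him* is a pronoun, so Principle B applies: it must be free in its binding domain.
Binding domain of *him₅*: the embedded TP, whose subject is [Tariq₃'s accuser]₄.
*Hamid₁* c-commands the pronoun but from outside its binding domain, and is not c-commanded by it → coindexation permitted.
*Omar₂* c-commands the pronoun but from outside its binding domain, and is not c-commanded by it → coindexation permitted.
*Tariq₃* and the pronoun do not c-command one another → neither Principle B nor Principle C is at stake; coindexation permitted.
*[Tariq₃'s accuser]₄* c-commands the pronoun within its binding domain → coindexation would violate Principle B.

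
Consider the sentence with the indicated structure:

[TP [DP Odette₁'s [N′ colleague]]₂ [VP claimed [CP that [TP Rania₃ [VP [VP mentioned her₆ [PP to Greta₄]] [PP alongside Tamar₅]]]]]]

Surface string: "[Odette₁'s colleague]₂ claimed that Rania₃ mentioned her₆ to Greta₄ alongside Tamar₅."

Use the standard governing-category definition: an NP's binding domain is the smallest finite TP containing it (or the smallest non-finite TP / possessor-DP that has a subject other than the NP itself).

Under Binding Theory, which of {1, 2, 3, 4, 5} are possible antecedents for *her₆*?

{1, 2, 5}

*her* is a pronoun, so Principle B applies: it must be free in its binding domain.
Binding domain of *her₆*: the embedded TP, whose subject is Rania₃.
*Odette₁* and the pronoun do not c-command one another → neither Principle B nor Principle C is at stake; coindexation permitted.
*[Odette₁'s colleague]₂* c-commands the pronoun but from outside its binding domain, and is not c-commanded by it → coindexation permitted.
*Rania₃* c-commands the pronoun within its binding domain → coindexation would violate Principle B.
*Greta₄*: the pronoun c-commands this R-expression → coindexation would violate Principle C on *Greta₄*.
*Tamar₅* and the pronoun do not c-command one another → neither Principle B nor Principle C is at stake; coindexation permitted.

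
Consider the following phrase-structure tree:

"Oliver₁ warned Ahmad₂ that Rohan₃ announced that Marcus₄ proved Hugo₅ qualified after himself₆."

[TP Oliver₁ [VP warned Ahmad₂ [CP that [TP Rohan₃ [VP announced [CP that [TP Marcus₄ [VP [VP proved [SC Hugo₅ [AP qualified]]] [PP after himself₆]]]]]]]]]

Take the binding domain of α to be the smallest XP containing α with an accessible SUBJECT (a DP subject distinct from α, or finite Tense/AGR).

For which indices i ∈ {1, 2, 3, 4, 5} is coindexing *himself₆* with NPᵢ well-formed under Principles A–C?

{4}

*himself* is an anaphor, so Principle A applies: it must be bound in its binding domain.
Binding domain of *himself₆*: the embedded TP, whose subject is Marcus₄.
*Oliver₁* c-commands the anaphor but is outside its binding domain → cannot satisfy Principle A.
*Ahmad₂* c-commands the anaphor but is outside its binding domain → cannot satisfy Principle A.
*Rohan₃* c-commands the anaphor but is outside its binding domain → cannot satisfy Principle A.
*Marcus₄* c-commands the anaphor within its binding domain → licit binder.
*Hugo₅* does not c-command the anaphor → cannot bind it.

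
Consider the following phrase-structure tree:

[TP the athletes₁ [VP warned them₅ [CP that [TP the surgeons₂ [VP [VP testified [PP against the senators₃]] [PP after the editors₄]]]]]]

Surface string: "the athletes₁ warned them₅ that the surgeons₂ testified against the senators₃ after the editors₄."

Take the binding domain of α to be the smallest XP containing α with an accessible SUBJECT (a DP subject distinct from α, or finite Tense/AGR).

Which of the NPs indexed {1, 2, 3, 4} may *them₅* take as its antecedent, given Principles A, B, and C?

*them* is a pronoun, so Principle B applies: it must be free in its binding domain.
Binding domain of *them₅*: the matrix TP, whose subject is the athletes₁.
*the athletes₁* c-commands the pronoun within its binding domain → coindexation would violate Principle B.
*the surgeons₂*: the pronoun c-commands this R-expression → coindexation would violate Principle C on *the surgeons₂*.
*the senators₃*: the pronoun c-commands this R-expression → coindexation would violate Principle C on *the senators₃*.
*the editors₄*: the pronoun c-commands this R-expression → coindexation would violate Principle C on *the editors₄*.

none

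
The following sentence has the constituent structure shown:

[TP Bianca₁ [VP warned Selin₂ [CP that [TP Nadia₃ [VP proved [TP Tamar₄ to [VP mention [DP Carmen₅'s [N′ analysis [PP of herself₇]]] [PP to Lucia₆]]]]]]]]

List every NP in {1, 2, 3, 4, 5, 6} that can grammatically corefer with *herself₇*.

*herself* is an anaphor, so Principle A applies: it must be bound in its binding domain.
Binding domain of *herself₇*: the possessed DP, whose subject is Carmen₅.
*Bianca₁* c-commands the anaphor but is outside its binding domain → cannot satisfy Principle A.
*Selin₂* c-commands the anaphor but is outside its binding domain → cannot satisfy Principle A.
*Nadia₃* c-commands the anaphor but is outside its binding domain → cannot satisfy Principle A.
*Tamar₄* c-commands the anaphor but is outside its binding domain → cannot satisfy Principle A.
*Carmen₅* c-commands the anaphor within its binding domain → licit binder.
*Lucia₆* does not c-command the anaphor → cannot bind it.

{5}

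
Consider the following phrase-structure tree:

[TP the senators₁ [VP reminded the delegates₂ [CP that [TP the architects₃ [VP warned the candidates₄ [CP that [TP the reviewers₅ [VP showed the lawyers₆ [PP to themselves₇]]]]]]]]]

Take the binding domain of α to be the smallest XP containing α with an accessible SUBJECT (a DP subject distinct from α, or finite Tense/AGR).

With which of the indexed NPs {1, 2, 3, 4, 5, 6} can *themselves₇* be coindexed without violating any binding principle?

{5, 6}

*themselves* is an anaphor, so Principle A applies: it must be bound in its binding domain.
Binding domain of *themselves₇*: the embedded TP, whose subject is the reviewers₅.
*the senators₁* c-commands the anaphor but is outside its binding domain → cannot satisfy Principle A.
*the delegates₂* c-commands the anaphor but is outside its binding domain → cannot satisfy Principle A.
*the architects₃* c-commands the anaphor but is outside its binding domain → cannot satisfy Principle A.
*the candidates₄* c-commands the anaphor but is outside its binding domain → cannot satisfy Principle A.
*the reviewers₅* c-commands the anaphor within its binding domain → licit binder.
*the lawyers₆* c-commands the anaphor within its binding domain → licit binder.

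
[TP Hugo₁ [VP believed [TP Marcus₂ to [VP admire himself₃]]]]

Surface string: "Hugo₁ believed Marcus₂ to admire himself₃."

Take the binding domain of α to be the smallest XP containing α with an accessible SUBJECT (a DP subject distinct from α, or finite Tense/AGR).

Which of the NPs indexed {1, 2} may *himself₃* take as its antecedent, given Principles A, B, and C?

{2}

*himself* is an anaphor, so Principle A applies: it must be bound in its binding domain.
Binding domain of *himself₃*: the embedded TP, whose subject is Marcus₂.
*Hugo₁* c-commands the anaphor but is outside its binding domain → cannot satisfy Principle A.
*Marcus₂* c-commands the anaphor within its binding domain → licit binder.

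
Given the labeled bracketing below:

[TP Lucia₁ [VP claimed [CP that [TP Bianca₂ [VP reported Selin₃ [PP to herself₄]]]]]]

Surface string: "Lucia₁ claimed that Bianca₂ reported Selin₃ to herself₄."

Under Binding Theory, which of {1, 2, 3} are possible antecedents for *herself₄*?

*herself* is an anaphor, so Principle A applies: it must be bound in its binding domain.
Binding domain of *herself₄*: the embedded TP, whose subject is Bianca₂.
*Lucia₁* c-commands the anaphor but is outside its binding domain → cannot satisfy Principle A.
*Bianca₂* c-commands the anaphor within its binding domain → licit binder.
*Selin₃* c-commands the anaphor within its binding domain → licit binder.

{2, 3}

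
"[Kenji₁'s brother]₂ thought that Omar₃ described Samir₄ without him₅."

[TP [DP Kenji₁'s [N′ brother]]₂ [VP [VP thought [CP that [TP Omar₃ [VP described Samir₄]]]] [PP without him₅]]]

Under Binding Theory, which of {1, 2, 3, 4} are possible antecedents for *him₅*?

{1, 3, 4}

*him* is a pronoun, so Principle B applies: it must be free in its binding domain.
Binding domain of *him₅*: the matrix TP, whose subject is [Kenji₁'s brother]₂.
*Kenji₁* and the pronoun do not c-command one another → neither Principle B nor Principle C is at stake; coindexation permitted.
*[Kenji₁'s brother]₂* c-commands the pronoun within its binding domain → coindexation would violate Principle B.
*Omar₃* and the pronoun do not c-command one another → neither Principle B nor Principle C is at stake; coindexation permitted.
*Samir₄* and the pronoun do not c-command one another → neither Principle B nor Principle C is at stake; coindexation permitted.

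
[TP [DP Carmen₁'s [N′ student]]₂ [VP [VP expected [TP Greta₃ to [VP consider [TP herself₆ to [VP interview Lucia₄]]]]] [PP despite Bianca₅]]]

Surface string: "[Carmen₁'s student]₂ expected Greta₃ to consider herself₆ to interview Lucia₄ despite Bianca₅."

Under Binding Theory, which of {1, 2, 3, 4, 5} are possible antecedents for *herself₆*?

{3}

*herself* is an anaphor, so Principle A applies: it must be bound in its binding domain.
Binding domain of *herself₆*: the embedded TP, whose subject is Greta₃.
*Carmen₁* does not c-command the anaphor → cannot bind it.
*[Carmen₁'s student]₂* c-commands the anaphor but is outside its binding domain → cannot satisfy Principle A.
*Greta₃* c-commands the anaphor within its binding domain → licit binder.
*Lucia₄* does not c-command the anaphor → cannot bind it.
*Bianca₅* does not c-command the anaphor → cannot bind it.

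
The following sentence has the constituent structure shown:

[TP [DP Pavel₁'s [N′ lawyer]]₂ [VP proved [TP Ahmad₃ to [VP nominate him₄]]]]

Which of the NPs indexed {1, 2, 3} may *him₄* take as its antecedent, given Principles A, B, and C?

*him* is a pronoun, so Principle B applies: it must be free in its binding domain.
Binding domain of *him₄*: the embedded TP, whose subject is Ahmad₃.
*Pavel₁* and the pronoun do not c-command one another → neither Principle B nor Principle C is at stake; coindexation permitted.
*[Pavel₁'s lawyer]₂* c-commands the pronoun but from outside its binding domain, and is not c-commanded by it → coindexation permitted.
*Ahmad₃* c-commands the pronoun within its binding domain → coindexation would violate Principle B.

{1, 2}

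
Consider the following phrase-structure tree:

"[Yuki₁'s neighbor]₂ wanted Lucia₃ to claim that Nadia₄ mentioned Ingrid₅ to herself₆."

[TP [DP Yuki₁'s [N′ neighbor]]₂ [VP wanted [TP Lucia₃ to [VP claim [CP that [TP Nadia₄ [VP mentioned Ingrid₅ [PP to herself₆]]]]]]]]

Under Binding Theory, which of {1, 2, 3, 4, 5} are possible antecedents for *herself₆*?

{4, 5}

*herself* is an anaphor, so Principle A applies: it must be bound in its binding domain.
Binding domain of *herself₆*: the embedded TP, whose subject is Nadia₄.
*Yuki₁* does not c-command the anaphor → cannot bind it.
*[Yuki₁'s neighbor]₂* c-commands the anaphor but is outside its binding domain → cannot satisfy Principle A.
*Lucia₃* c-commands the anaphor but is outside its binding domain → cannot satisfy Principle A.
*Nadia₄* c-commands the anaphor within its binding domain → licit binder.
*Ingrid₅* c-commands the anaphor within its binding domain → licit binder.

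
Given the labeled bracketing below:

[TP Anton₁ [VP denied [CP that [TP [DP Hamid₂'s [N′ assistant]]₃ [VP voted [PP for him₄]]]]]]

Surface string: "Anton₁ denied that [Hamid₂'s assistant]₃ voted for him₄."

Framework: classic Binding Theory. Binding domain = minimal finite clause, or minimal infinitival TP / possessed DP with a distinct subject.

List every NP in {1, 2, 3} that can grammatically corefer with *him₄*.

*him* is a pronoun, so Principle B applies: it must be free in its binding domain.
Binding domain of *him₄*: the embedded TP, whose subject is [Hamid₂'s assistant]₃.
*Anton₁* c-commands the pronoun but from outside its binding domain, and is not c-commanded by it → coindexation permitted.
*Hamid₂* and the pronoun do not c-command one another → neither Principle B nor Principle C is at stake; coindexation permitted.
*[Hamid₂'s assistant]₃* c-commands the pronoun within its binding domain → coindexation would violate Principle B.

{1, 2}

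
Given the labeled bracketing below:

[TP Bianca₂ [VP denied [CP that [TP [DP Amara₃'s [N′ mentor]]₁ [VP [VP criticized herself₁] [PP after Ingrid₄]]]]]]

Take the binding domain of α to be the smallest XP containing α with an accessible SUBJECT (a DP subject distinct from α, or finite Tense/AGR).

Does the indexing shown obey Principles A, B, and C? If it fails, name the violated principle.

grammatical

The two coindexed NPs are *[Amara₃'s mentor]₁* and *herself₁*.
*herself₁* is an anaphor; its binding domain is the embedded TP, whose subject is [Amara₃'s mentor]₁. *[Amara₃'s mentor]₁* c-commands it within that domain and shares its index, so Principle A is satisfied.
*[Amara₃'s mentor]₁* is an R-expression; *herself₁* does not c-command it, and no other NP shares its index, so Principle C is satisfied.
All principles are respected.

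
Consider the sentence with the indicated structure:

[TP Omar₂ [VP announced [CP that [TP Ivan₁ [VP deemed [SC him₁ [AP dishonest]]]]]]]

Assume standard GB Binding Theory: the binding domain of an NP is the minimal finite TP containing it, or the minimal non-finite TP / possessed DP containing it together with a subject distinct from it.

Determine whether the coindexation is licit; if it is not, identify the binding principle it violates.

Principle B

The two coindexed NPs are *Ivan₁* and *him₁*.
*him₁* is a pronoun. Its binding domain is the embedded TP, whose subject is Ivan₁.
*Ivan₁* c-commands it within that domain and carries the same index.
The pronoun is locally bound → Principle B violation.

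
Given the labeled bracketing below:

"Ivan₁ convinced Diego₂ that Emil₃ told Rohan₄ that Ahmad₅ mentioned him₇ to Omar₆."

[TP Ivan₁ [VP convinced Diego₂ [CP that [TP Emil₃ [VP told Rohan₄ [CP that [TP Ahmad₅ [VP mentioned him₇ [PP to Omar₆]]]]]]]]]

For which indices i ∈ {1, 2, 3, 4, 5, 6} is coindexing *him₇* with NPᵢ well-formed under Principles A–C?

*him* is a pronoun, so Principle B applies: it must be free in its binding domain.
Binding domain of *him₇*: the embedded TP, whose subject is Ahmad₅.
*Ivan₁* c-commands the pronoun but from outside its binding domain, and is not c-commanded by it → coindexation permitted.
*Diego₂* c-commands the pronoun but from outside its binding domain, and is not c-commanded by it → coindexation permitted.
*Emil₃* c-commands the pronoun but from outside its binding domain, and is not c-commanded by it → coindexation permitted.
*Rohan₄* c-commands the pronoun but from outside its binding domain, and is not c-commanded by it → coindexation permitted.
*Ahmad₅* c-commands the pronoun within its binding domain → coindexation would violate Principle B.
*Omar₆*: the pronoun c-commands this R-expression → coindexation would violate Principle C on *Omar₆*.

{1, 2, 3, 4}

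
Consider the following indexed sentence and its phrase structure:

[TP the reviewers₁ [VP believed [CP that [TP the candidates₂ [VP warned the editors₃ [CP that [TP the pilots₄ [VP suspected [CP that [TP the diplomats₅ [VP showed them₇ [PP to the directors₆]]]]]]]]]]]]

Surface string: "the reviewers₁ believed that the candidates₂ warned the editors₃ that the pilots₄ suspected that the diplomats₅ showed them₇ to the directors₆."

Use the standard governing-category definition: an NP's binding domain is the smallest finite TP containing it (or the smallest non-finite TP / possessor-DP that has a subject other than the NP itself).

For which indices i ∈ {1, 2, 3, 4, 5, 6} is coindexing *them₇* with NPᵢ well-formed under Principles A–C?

*them* is a pronoun, so Principle B applies: it must be free in its binding domain.
Binding domain of *them₇*: the embedded TP, whose subject is the diplomats₅.
*the reviewers₁* c-commands the pronoun but from outside its binding domain, and is not c-commanded by it → coindexation permitted.
*the candidates₂* c-commands the pronoun but from outside its binding domain, and is not c-commanded by it → coindexation permitted.
*the editors₃* c-commands the pronoun but from outside its binding domain, and is not c-commanded by it → coindexation permitted.
*the pilots₄* c-commands the pronoun but from outside its binding domain, and is not c-commanded by it → coindexation permitted.
*the diplomats₅* c-commands the pronoun within its binding domain → coindexation would violate Principle B.
*the directors₆*: the pronoun c-commands this R-expression → coindexation would violate Principle C on *the directors₆*.

{1, 2, 3, 4}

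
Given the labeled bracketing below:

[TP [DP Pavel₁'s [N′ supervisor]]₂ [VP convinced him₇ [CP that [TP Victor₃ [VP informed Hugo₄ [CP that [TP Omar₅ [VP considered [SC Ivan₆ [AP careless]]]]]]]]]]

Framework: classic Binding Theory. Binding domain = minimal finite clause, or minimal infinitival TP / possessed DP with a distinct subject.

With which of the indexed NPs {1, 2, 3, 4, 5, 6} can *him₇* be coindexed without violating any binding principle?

{1}

*him* is a pronoun, so Principle B applies: it must be free in its binding domain.
Binding domain of *him₇*: the matrix TP, whose subject is [Pavel₁'s supervisor]₂.
*Pavel₁* and the pronoun do not c-command one another → neither Principle B nor Principle C is at stake; coindexation permitted.
*[Pavel₁'s supervisor]₂* c-commands the pronoun within its binding domain → coindexation would violate Principle B.
*Victor₃*: the pronoun c-commands this R-expression → coindexation would violate Principle C on *Victor₃*.
*Hugo₄*: the pronoun c-commands this R-expression → coindexation would violate Principle C on *Hugo₄*.
*Omar₅*: the pronoun c-commands this R-expression → coindexation would violate Principle C on *Omar₅*.
*Ivan₆*: the pronoun c-commands this R-expression → coindexation would violate Principle C on *Ivan₆*.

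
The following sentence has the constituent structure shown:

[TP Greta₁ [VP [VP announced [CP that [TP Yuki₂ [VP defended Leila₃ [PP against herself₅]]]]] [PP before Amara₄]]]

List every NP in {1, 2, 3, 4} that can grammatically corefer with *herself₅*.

*herself* is an anaphor, so Principle A applies: it must be bound in its binding domain.
Binding domain of *herself₅*: the embedded TP, whose subject is Yuki₂.
*Greta₁* c-commands the anaphor but is outside its binding domain → cannot satisfy Principle A.
*Yuki₂* c-commands the anaphor within its binding domain → licit binder.
*Leila₃* c-commands the anaphor within its binding domain → licit binder.
*Amara₄* does not c-command the anaphor → cannot bind it.

{2, 3}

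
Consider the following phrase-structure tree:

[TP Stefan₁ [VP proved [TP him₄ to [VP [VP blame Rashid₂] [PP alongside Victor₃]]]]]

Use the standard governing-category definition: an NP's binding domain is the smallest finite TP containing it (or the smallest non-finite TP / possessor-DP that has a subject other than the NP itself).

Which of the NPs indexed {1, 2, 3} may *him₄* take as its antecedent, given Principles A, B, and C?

*him* is a pronoun, so Principle B applies: it must be free in its binding domain.
Binding domain of *him₄*: the matrix TP, whose subject is Stefan₁.
*Stefan₁* c-commands the pronoun within its binding domain → coindexation would violate Principle B.
*Rashid₂*: the pronoun c-commands this R-expression → coindexation would violate Principle C on *Rashid₂*.
*Victor₃*: the pronoun c-commands this R-expression → coindexation would violate Principle C on *Victor₃*.

none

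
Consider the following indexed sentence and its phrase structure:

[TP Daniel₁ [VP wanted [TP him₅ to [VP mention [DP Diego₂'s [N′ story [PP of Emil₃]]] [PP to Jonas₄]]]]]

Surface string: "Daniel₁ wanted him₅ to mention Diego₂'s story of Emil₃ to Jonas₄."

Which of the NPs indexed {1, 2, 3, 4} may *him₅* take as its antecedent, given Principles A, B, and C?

none

*him* is a pronoun, so Principle B applies: it must be free in its binding domain.
Binding domain of *him₅*: the matrix TP, whose subject is Daniel₁.
*Daniel₁* c-commands the pronoun within its binding domain → coindexation would violate Principle B.
*Diego₂*: the pronoun c-commands this R-expression → coindexation would violate Principle C on *Diego₂*.
*Emil₃*: the pronoun c-commands this R-expression → coindexation would violate Principle C on *Emil₃*.
*Jonas₄*: the pronoun c-commands this R-expression → coindexation would violate Principle C on *Jonas₄*.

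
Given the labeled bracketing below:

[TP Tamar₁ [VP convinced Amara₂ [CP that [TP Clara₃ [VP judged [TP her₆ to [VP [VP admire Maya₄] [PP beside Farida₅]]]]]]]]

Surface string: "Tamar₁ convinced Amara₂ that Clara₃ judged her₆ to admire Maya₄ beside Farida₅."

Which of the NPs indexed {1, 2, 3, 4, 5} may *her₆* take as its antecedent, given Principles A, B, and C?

{1, 2}

*her* is a pronoun, so Principle B applies: it must be free in its binding domain.
Binding domain of *her₆*: the embedded TP, whose subject is Clara₃.
*Tamar₁* c-commands the pronoun but from outside its binding domain, and is not c-commanded by it → coindexation permitted.
*Amara₂* c-commands the pronoun but from outside its binding domain, and is not c-commanded by it → coindexation permitted.
*Clara₃* c-commands the pronoun within its binding domain → coindexation would violate Principle B.
*Maya₄*: the pronoun c-commands this R-expression → coindexation would violate Principle C on *Maya₄*.
*Farida₅*: the pronoun c-commands this R-expression → coindexation would violate Principle C on *Farida₅*.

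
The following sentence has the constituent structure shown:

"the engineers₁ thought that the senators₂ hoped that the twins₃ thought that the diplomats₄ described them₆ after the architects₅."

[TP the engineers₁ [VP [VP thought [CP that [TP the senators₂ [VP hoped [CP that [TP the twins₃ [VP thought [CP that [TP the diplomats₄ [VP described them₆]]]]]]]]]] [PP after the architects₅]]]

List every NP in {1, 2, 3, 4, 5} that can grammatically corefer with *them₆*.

{1, 2, 3, 5}

*them* is a pronoun, so Principle B applies: it must be free in its binding domain.
Binding domain of *them₆*: the embedded TP, whose subject is the diplomats₄.
*the engineers₁* c-commands the pronoun but from outside its binding domain, and is not c-commanded by it → coindexation permitted.
*the senators₂* c-commands the pronoun but from outside its binding domain, and is not c-commanded by it → coindexation permitted.
*the twins₃* c-commands the pronoun but from outside its binding domain, and is not c-commanded by it → coindexation permitted.
*the diplomats₄* c-commands the pronoun within its binding domain → coindexation would violate Principle B.
*the architects₅* and the pronoun do not c-command one another → neither Principle B nor Principle C is at stake; coindexation permitted.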